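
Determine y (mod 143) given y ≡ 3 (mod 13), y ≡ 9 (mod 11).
42

Using the Chinese Remainder Theorem:
M = product of moduli = 143
For equation 1: M_1 = 11, 11 ≡ 11 (mod 13), inverse of 11 mod 13 is 6 (check: 11 × 6 = 66 ≡ 1 (mod 13))
For equation 2: M_2 = 13, 13 ≡ 2 (mod 11), inverse of 13 mod 11 is 6 (check: 2 × 6 = 12 ≡ 1 (mod 11))
Combine: y ≡ Σ r_i×M_i×(M_i⁻¹ mod m_i) = 3×11×6 + 9×13×6 = 198 + 702 = 900
900 mod 143 = 42
y ≡ 42 (mod 143)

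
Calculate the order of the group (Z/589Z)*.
540

Prime factorization: 589 = 19 × 31
Using the formula φ(n) = n × Π(1 - 1/p) for each prime factor p:
φ(589) = 589 × (1 - 1/19) × (1 - 1/31)
φ(589) = 540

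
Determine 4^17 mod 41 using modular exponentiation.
Using repeated squaring. 17 = 16 + 1 (binary 10001). Repeated squaring mod 41: 4^1 ≡ 4; 4^2 ≡ 4² = 16 ≡ 16; 4^4 ≡ 16² = 256 ≡ 10; 4^8 ≡ 10² = 100 ≡ 18; 4^16 ≡ 18² = 324 ≡ 37. Multiply: 4^17 = 4^16 × 4^1 ≡ 37 × 4 (mod 41): 37 × 4 = 148 ≡ 25. So 4^17 ≡ 25 (mod 41).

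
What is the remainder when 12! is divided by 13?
By Wilson's theorem, (12)! ≡ -1 ≡ 12 (mod 13)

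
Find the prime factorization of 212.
2^2 × 53

Divide by primes starting from smallest:
212 ÷ 2 = 106
106 ÷ 2 = 53
53 ÷ 53 = 1

212 = 2^2 × 53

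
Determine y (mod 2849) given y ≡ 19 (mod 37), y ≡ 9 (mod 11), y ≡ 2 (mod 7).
2165

Using the Chinese Remainder Theorem:
M = product of moduli = 2849
For equation 1: M_1 = 77, 77 ≡ 3 (mod 37), inverse of 77 mod 37 is 25 (check: 3 × 25 = 75 ≡ 1 (mod 37))
For equation 2: M_2 = 259, 259 ≡ 6 (mod 11), inverse of 259 mod 11 is 2 (check: 6 × 2 = 12 ≡ 1 (mod 11))
For equation 3: M_3 = 407, 407 ≡ 1 (mod 7), inverse of 407 mod 7 is 1 (check: 1 × 1 = 1 ≡ 1 (mod 7))
Combine: y ≡ Σ r_i×M_i×(M_i⁻¹ mod m_i) = 19×77×25 + 9×259×2 + 2×407×1 = 36575 + 4662 + 814 = 42051
42051 mod 2849 = 2165
y ≡ 2165 (mod 2849)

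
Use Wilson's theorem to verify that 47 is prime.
(46)! mod 47 = 46. Since this equals -1 (mod 47), Wilson confirms 47 is prime.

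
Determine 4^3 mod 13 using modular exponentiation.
3 = 2 + 1 (binary 11). Repeated squaring mod 13: 4^1 ≡ 4; 4^2 ≡ 4² = 16 ≡ 3. Multiply: 4^3 = 4^2 × 4^1 ≡ 3 × 4 (mod 13): 3 × 4 = 12 ≡ 12. So 4^3 ≡ 12 (mod 13).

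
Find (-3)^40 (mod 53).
Using repeated squaring. (-3) ≡ 50 (mod 53). 40 = 32 + 8 (binary 101000). Repeated squaring mod 53: 50^1 ≡ 50; 50^2 ≡ 50² = 2500 ≡ 9; 50^4 ≡ 9² = 81 ≡ 28; 50^8 ≡ 28² = 784 ≡ 42; 50^16 ≡ 42² = 1764 ≡ 15; 50^32 ≡ 15² = 225 ≡ 13. Multiply: (-3)^40 ≡ 50^32 × 50^8 ≡ 13 × 42 (mod 53): 13 × 42 = 546 ≡ 16. So (-3)^40 ≡ 16 (mod 53).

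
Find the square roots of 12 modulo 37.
The square roots of 12 mod 37 are 7 and 30. Verify: 7² = 49 ≡ 12 (mod 37)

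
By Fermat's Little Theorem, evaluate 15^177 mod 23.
By Fermat: 15^{22} ≡ 1 (mod 23). 177 = 8×22 + 1. So 15^{177} ≡ 15^{1} ≡ 15 (mod 23)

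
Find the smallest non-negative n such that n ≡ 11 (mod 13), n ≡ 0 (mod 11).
11

Using the Chinese Remainder Theorem:
M = product of moduli = 143
For equation 1: M_1 = 11, 11 ≡ 11 (mod 13), inverse of 11 mod 13 is 6 (check: 11 × 6 = 66 ≡ 1 (mod 13))
For equation 2: M_2 = 13, 13 ≡ 2 (mod 11), inverse of 13 mod 11 is 6 (check: 2 × 6 = 12 ≡ 1 (mod 11))
Combine: n ≡ Σ r_i×M_i×(M_i⁻¹ mod m_i) = 11×11×6 + 0×13×6 = 726 + 0 = 726
726 mod 143 = 11
n ≡ 11 (mod 143)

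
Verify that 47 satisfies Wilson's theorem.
(46)! mod 47 = 46. Since this equals -1 (mod 47), Wilson confirms 47 is prime.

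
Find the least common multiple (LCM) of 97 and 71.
6887

First find GCD(97, 71) using the Euclidean algorithm:
97 = 1 × 71 + 26
71 = 2 × 26 + 19
26 = 1 × 19 + 7
19 = 2 × 7 + 5
7 = 1 × 5 + 2
5 = 2 × 2 + 1
2 = 2 × 1 + 0
GCD(97, 71) = 1

LCM formula: LCM(a, b) = (a × b) / GCD(a, b)
LCM(97, 71) = (97 × 71) / 1
LCM(97, 71) = 6887 / 1
LCM(97, 71) = 6887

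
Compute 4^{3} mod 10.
4

Using successive squaring:
Binary expansion of 3: 11
Powers of 4 mod 10 (each is the square of the previous):
  4^1 ≡ 4 (mod 10)
  4^2 ≡ 4² = 16 ≡ 6 (mod 10)
3 = 2 + 1, so 4^3 = 4^2 × 4^1 ≡ 6 × 4 (mod 10)
Multiplying step by step:
  6 × 4 = 24 ≡ 4 (mod 10)
Result: 4^3 ≡ 4 (mod 10)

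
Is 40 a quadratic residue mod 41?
By Euler's criterion: 40^{20} ≡ 1 (mod 41). Since this equals 1, 40 is a QR.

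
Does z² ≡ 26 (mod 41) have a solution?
By Euler's criterion: 26^{20} ≡ 40 (mod 41). Since this equals -1 (≡ 40), 26 is not a QR.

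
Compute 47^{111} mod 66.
47

Using successive squaring:
Binary expansion of 111: 1101111
Powers of 47 mod 66 (each is the square of the previous):
  47^1 ≡ 47 (mod 66)
  47^2 ≡ 47² = 2209 ≡ 31 (mod 66)
  47^4 ≡ 31² = 961 ≡ 37 (mod 66)
  47^8 ≡ 37² = 1369 ≡ 49 (mod 66)
  47^16 ≡ 49² = 2401 ≡ 25 (mod 66)
  47^32 ≡ 25² = 625 ≡ 31 (mod 66)
  47^64 ≡ 31² = 961 ≡ 37 (mod 66)
111 = 64 + 32 + 8 + 4 + 2 + 1, so 47^111 = 47^64 × 47^32 × 47^8 × 47^4 × 47^2 × 47^1 ≡ 37 × 31 × 49 × 37 × 31 × 47 (mod 66)
Multiplying step by step:
  37 × 31 = 1147 ≡ 25 (mod 66)
  25 × 49 = 1225 ≡ 37 (mod 66)
  37 × 37 = 1369 ≡ 49 (mod 66)
  49 × 31 = 1519 ≡ 1 (mod 66)
  1 × 47 = 47 ≡ 47 (mod 66)
Result: 47^111 ≡ 47 (mod 66)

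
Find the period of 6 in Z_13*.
Powers of 6 mod 13: 6^1≡6, 6^2≡10, 6^3≡8, 6^4≡9, 6^5≡2, 6^6≡12, 6^7≡7, 6^8≡3, 6^9≡5, 6^10≡4, 6^11≡11, 6^12≡1. Order = 12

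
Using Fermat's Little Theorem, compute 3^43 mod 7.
By Fermat: 3^{6} ≡ 1 (mod 7). 43 = 7×6 + 1. So 3^{43} ≡ 3^{1} ≡ 3 (mod 7)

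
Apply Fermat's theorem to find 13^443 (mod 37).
By Fermat: 13^{36} ≡ 1 (mod 37). 443 ≡ 11 (mod 36). So 13^{443} ≡ 13^{11} ≡ 15 (mod 37)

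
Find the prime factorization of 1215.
3^5 × 5

Divide by primes starting from smallest:
1215 ÷ 3 = 405
405 ÷ 3 = 135
135 ÷ 3 = 45
45 ÷ 3 = 15
15 ÷ 3 = 5
5 ÷ 5 = 1

1215 = 3^5 × 5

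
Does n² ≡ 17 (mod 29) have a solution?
By Euler's criterion: 17^{14} ≡ 28 (mod 29). Since this equals -1 (≡ 28), 17 is not a QR.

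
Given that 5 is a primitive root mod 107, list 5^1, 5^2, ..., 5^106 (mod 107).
g^1, g^2, ..., g^{106} mod 107: {5, 25, 18, 90, 22, 3, 15, 75, 54, 56, 66, 9, 45, 11, 55, 61, 91, 27, 28, 33, 58, 76, 59, 81, 84, 99, 67, 14, 70, 29, 38, 83, 94, 42, 103, 87, 7, 35, 68, 19, 95, 47, 21, 105, 97, 57, 71, 34, 63, 101, 77, 64, 106, 102, 82, 89, 17, 85, 104, 92, 32, 53, 51, 41, 98, 62, 96, 52, 46, 16, 80, 79, 74, 49, 31, 48, 26, 23, 8, 40, 93, 37, 78, 69, 24, 13, 65, 4, 20, 100, 72, 39, 88, 12, 60, 86, 2, 10, 50, 36, 73, 44, 6, 30, 43, 1}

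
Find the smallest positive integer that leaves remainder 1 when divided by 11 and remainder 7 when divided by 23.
M = 11 × 23 = 253. M₁ = 23, y₁ ≡ 1 (mod 11). M₂ = 11, y₂ ≡ 21 (mod 23). r = 1×23×1 + 7×11×21 ≡ 122 (mod 253). The smallest positive such number is 122.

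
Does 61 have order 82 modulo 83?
p - 1 = 82 has prime divisors 2, 41. Check 61^(82/q) mod 83 for each: 61^(82/2) = 61^41 ≡ 1, 61^(82/41) = 61^2 ≡ 69 (mod 83). Since 61^41 ≡ 1 (mod 83), the order of 61 divides 41 (in fact the order is 41) ≠ 82, so it is not a primitive root.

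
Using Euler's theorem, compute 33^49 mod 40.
By Euler: 33^{16} ≡ 1 (mod 40) since gcd(33, 40) = 1. 49 = 3×16 + 1. So 33^{49} ≡ 33^{1} ≡ 33 (mod 40)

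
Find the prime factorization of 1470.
2 × 3 × 5 × 7^2

Divide by primes starting from smallest:
1470 ÷ 2 = 735
735 ÷ 3 = 245
245 ÷ 5 = 49
49 ÷ 7 = 7
7 ÷ 7 = 1

1470 = 2 × 3 × 5 × 7^2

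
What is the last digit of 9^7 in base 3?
9 ≡ 0 (mod 3). 7 = 4 + 2 + 1 (binary 111). Repeated squaring mod 3: 0^1 ≡ 0; 0^2 ≡ 0² = 0 ≡ 0; 0^4 ≡ 0² = 0 ≡ 0. Multiply: 9^7 ≡ 0^4 × 0^2 × 0^1 ≡ 0 × 0 × 0 (mod 3): 0 × 0 = 0 ≡ 0; 0 × 0 = 0 ≡ 0. So 9^7 ≡ 0 (mod 3).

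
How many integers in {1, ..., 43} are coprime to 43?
42

Prime factorization: 43 = 43
Using the formula φ(n) = n × Π(1 - 1/p) for each prime factor p:
φ(43) = 43 × (1 - 1/43)
φ(43) = 42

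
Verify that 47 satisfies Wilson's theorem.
(46)! mod 47 = 46. Since this equals -1 (mod 47), Wilson confirms 47 is prime.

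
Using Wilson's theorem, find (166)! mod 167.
By Wilson's theorem, (166)! ≡ -1 ≡ 166 (mod 167)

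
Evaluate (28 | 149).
(28/149) = 28^{74} mod 149 = 1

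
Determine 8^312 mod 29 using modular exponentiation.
Using Fermat: 8^{28} ≡ 1 (mod 29). 312 ≡ 4 (mod 28). So 8^{312} ≡ 8^{4} ≡ 7 (mod 29)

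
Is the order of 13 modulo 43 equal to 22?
No, the actual order is 21, not 22.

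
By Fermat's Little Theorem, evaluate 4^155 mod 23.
By Fermat: 4^{22} ≡ 1 (mod 23). 155 = 7×22 + 1. So 4^{155} ≡ 4^{1} ≡ 4 (mod 23)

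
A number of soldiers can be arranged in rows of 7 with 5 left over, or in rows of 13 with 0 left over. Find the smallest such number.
M = 7 × 13 = 91. M₁ = 13, y₁ ≡ 6 (mod 7). M₂ = 7, y₂ ≡ 2 (mod 13). z = 5×13×6 + 0×7×2 ≡ 26 (mod 91). The smallest positive such number is 26.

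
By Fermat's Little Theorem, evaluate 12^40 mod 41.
By Fermat's Little Theorem, 12^{40} ≡ 1 (mod 41) since 41 is prime and gcd(12, 41) = 1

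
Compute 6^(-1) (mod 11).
6^(-1) ≡ 2 (mod 11). Verification: 6 × 2 = 12 ≡ 1 (mod 11)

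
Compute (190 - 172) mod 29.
18

(190 - 172) = 18
18 mod 29 = 18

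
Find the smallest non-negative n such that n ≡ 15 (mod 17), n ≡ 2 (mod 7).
100

Using the Chinese Remainder Theorem:
M = product of moduli = 119
For equation 1: M_1 = 7, 7 ≡ 7 (mod 17), inverse of 7 mod 17 is 5 (check: 7 × 5 = 35 ≡ 1 (mod 17))
For equation 2: M_2 = 17, 17 ≡ 3 (mod 7), inverse of 17 mod 7 is 5 (check: 3 × 5 = 15 ≡ 1 (mod 7))
Combine: n ≡ Σ r_i×M_i×(M_i⁻¹ mod m_i) = 15×7×5 + 2×17×5 = 525 + 170 = 695
695 mod 119 = 100
n ≡ 100 (mod 119)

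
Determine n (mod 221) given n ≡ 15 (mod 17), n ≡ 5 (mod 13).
83

Using the Chinese Remainder Theorem:
M = product of moduli = 221
For equation 1: M_1 = 13, 13 ≡ 13 (mod 17), inverse of 13 mod 17 is 4 (check: 13 × 4 = 52 ≡ 1 (mod 17))
For equation 2: M_2 = 17, 17 ≡ 4 (mod 13), inverse of 17 mod 13 is 10 (check: 4 × 10 = 40 ≡ 1 (mod 13))
Combine: n ≡ Σ r_i×M_i×(M_i⁻¹ mod m_i) = 15×13×4 + 5×17×10 = 780 + 850 = 1630
1630 mod 221 = 83
n ≡ 83 (mod 221)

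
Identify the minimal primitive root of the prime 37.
p - 1 = 36 has prime divisors 2, 3. h is a primitive root mod 37 iff h^(36/q) ≢ 1 (mod 37) for each such q.
h = 2: 2^18 ≡ 36, 2^12 ≡ 26 (mod 37); none is 1, so 2 has order 36 and is a primitive root.
The smallest primitive root mod 37 is g = 2.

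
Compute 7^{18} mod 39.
25

Using successive squaring:
Binary expansion of 18: 10010
Powers of 7 mod 39 (each is the square of the previous):
  7^1 ≡ 7 (mod 39)
  7^2 ≡ 7² = 49 ≡ 10 (mod 39)
  7^4 ≡ 10² = 100 ≡ 22 (mod 39)
  7^8 ≡ 22² = 484 ≡ 16 (mod 39)
  7^16 ≡ 16² = 256 ≡ 22 (mod 39)
18 = 16 + 2, so 7^18 = 7^16 × 7^2 ≡ 22 × 10 (mod 39)
Multiplying step by step:
  22 × 10 = 220 ≡ 25 (mod 39)
Result: 7^18 ≡ 25 (mod 39)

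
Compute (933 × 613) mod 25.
4

(933 × 613) = 571929
571929 mod 25 = 4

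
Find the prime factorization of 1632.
2^5 × 3 × 17

Divide by primes starting from smallest:
1632 ÷ 2 = 816
816 ÷ 2 = 408
408 ÷ 2 = 204
204 ÷ 2 = 102
102 ÷ 2 = 51
51 ÷ 3 = 17
17 ÷ 17 = 1

1632 = 2^5 × 3 × 17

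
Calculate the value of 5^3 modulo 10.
3 = 2 + 1 (binary 11). Repeated squaring mod 10: 5^1 ≡ 5; 5^2 ≡ 5² = 25 ≡ 5. Multiply: 5^3 = 5^2 × 5^1 ≡ 5 × 5 (mod 10): 5 × 5 = 25 ≡ 5. So 5^3 ≡ 5 (mod 10).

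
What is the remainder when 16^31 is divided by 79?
Using repeated squaring. 31 = 16 + 8 + 4 + 2 + 1 (binary 11111). Repeated squaring mod 79: 16^1 ≡ 16; 16^2 ≡ 16² = 256 ≡ 19; 16^4 ≡ 19² = 361 ≡ 45; 16^8 ≡ 45² = 2025 ≡ 50; 16^16 ≡ 50² = 2500 ≡ 51. Multiply: 16^31 = 16^16 × 16^8 × 16^4 × 16^2 × 16^1 ≡ 51 × 50 × 45 × 19 × 16 (mod 79): 51 × 50 = 2550 ≡ 22; 22 × 45 = 990 ≡ 42; 42 × 19 = 798 ≡ 8; 8 × 16 = 128 ≡ 49. So 16^31 ≡ 49 (mod 79).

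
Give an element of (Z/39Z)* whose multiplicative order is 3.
16 has order 3 mod 39 since 16^{3} ≡ 1 (mod 39) and no smaller power works.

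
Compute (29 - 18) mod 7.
4

(29 - 18) = 11
11 mod 7 = 4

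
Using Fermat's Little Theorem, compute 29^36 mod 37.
By Fermat's Little Theorem, 29^{36} ≡ 1 (mod 37) since 37 is prime and gcd(29, 37) = 1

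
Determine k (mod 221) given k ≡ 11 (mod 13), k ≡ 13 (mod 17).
115

Using the Chinese Remainder Theorem:
M = product of moduli = 221
For equation 1: M_1 = 17, 17 ≡ 4 (mod 13), inverse of 17 mod 13 is 10 (check: 4 × 10 = 40 ≡ 1 (mod 13))
For equation 2: M_2 = 13, 13 ≡ 13 (mod 17), inverse of 13 mod 17 is 4 (check: 13 × 4 = 52 ≡ 1 (mod 17))
Combine: k ≡ Σ r_i×M_i×(M_i⁻¹ mod m_i) = 11×17×10 + 13×13×4 = 1870 + 676 = 2546
2546 mod 221 = 115
k ≡ 115 (mod 221)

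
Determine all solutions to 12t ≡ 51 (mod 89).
71

Since gcd(12, 89) = 1 divides 51, a solution exists.
Multiply both sides by the inverse of 12 mod 89:
  12^(-1) mod 89 = 52
  x ≡ 52 × 51 ≡ 2652 ≡ 71 (mod 89)
Verification: 12 × 71 = 852 = 9 × 89 + 51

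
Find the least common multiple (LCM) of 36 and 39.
468

First find GCD(36, 39) using the Euclidean algorithm:
36 = 0 × 39 + 36
39 = 1 × 36 + 3
36 = 12 × 3 + 0
GCD(36, 39) = 3

LCM formula: LCM(a, b) = (a × b) / GCD(a, b)
LCM(36, 39) = (36 × 39) / 3
LCM(36, 39) = 1404 / 3
LCM(36, 39) = 468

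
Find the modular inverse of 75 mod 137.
75^(-1) ≡ 95 (mod 137). Verification: 75 × 95 = 7125 ≡ 1 (mod 137)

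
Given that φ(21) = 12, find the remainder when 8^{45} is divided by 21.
By Euler: 8^{12} ≡ 1 (mod 21) since gcd(8, 21) = 1. 45 = 3×12 + 9. So 8^{45} ≡ 8^{9} ≡ 8 (mod 21)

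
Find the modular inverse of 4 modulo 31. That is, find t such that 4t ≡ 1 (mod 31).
8

Using Extended Euclidean Algorithm:
gcd(4, 31) = 1
Bezout coefficients: 4 × 8 + 31 × -1 = 1
So 4 × 8 ≡ 1 (mod 31)
The inverse is 8 mod 31 = 8
Verification: 4 × 8 = 32 = 1 × 31 + 1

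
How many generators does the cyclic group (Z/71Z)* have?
24

The number of primitive roots modulo p is φ(p-1) = φ(70)
φ(70) = 24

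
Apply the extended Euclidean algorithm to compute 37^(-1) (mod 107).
Extended GCD: 37(-26) + 107(9) = 1. So 37^(-1) ≡ 81 ≡ 81 (mod 107). Verify: 37 × 81 = 2997 ≡ 1 (mod 107)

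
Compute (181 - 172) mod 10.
9

(181 - 172) = 9
9 mod 10 = 9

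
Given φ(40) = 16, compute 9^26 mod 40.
By Euler: 9^{16} ≡ 1 (mod 40) since gcd(9, 40) = 1. 26 = 1×16 + 10. So 9^{26} ≡ 9^{10} ≡ 1 (mod 40)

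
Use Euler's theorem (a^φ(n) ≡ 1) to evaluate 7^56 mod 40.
By Euler: 7^{16} ≡ 1 (mod 40) since gcd(7, 40) = 1. 56 = 3×16 + 8. So 7^{56} ≡ 7^{8} ≡ 1 (mod 40)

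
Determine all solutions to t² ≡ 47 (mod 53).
The square roots of 47 mod 53 are 10 and 43. Verify: 10² = 100 ≡ 47 (mod 53)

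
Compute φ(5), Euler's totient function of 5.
4

Prime factorization: 5 = 5
Using the formula φ(n) = n × Π(1 - 1/p) for each prime factor p:
φ(5) = 5 × (1 - 1/5)
φ(5) = 4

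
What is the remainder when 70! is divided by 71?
By Wilson's theorem, (70)! ≡ -1 ≡ 70 (mod 71)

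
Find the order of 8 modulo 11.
Powers of 8 mod 11: 8^1≡8, 8^2≡9, 8^3≡6, 8^4≡4, 8^5≡10, 8^6≡3, 8^7≡2, 8^8≡5, 8^9≡7, 8^10≡1. Order = 10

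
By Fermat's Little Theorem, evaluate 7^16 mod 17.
By Fermat's Little Theorem, 7^{16} ≡ 1 (mod 17) since 17 is prime and gcd(7, 17) = 1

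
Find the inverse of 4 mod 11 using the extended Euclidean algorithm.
Extended GCD: 4(3) + 11(-1) = 1. So 4^(-1) ≡ 3 ≡ 3 (mod 11). Verify: 4 × 3 = 12 ≡ 1 (mod 11)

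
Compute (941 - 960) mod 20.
1

(941 - 960) = -19
-19 mod 20 = 1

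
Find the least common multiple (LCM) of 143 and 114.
16302

First find GCD(143, 114) using the Euclidean algorithm:
143 = 1 × 114 + 29
114 = 3 × 29 + 27
29 = 1 × 27 + 2
27 = 13 × 2 + 1
2 = 2 × 1 + 0
GCD(143, 114) = 1

LCM formula: LCM(a, b) = (a × b) / GCD(a, b)
LCM(143, 114) = (143 × 114) / 1
LCM(143, 114) = 16302 / 1
LCM(143, 114) = 16302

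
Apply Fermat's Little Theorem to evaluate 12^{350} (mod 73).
57

By Fermat's Little Theorem, a^(p-1) ≡ 1 (mod p) for prime p and gcd(a, p) = 1
Here p = 73, so 12^72 ≡ 1 (mod 73)
We can reduce the exponent: 350 mod 72 = 62
So 12^350 ≡ 12^62 (mod 73)
Computing: 12^62 mod 73 = 57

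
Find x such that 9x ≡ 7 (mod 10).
3

Since gcd(9, 10) = 1 divides 7, a solution exists.
Multiply both sides by the inverse of 9 mod 10:
  9^(-1) mod 10 = 9
  x ≡ 9 × 7 ≡ 63 ≡ 3 (mod 10)
Verification: 9 × 3 = 27 = 2 × 10 + 7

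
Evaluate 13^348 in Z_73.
Using Fermat: 13^{72} ≡ 1 (mod 73). 348 ≡ 60 (mod 72). So 13^{348} ≡ 13^{60} ≡ 9 (mod 73)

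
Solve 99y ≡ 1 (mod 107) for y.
40

Using Extended Euclidean Algorithm:
gcd(99, 107) = 1
Bezout coefficients: 99 × 40 + 107 × -37 = 1
So 99 × 40 ≡ 1 (mod 107)
The inverse is 40 mod 107 = 40
Verification: 99 × 40 = 3960 = 37 × 107 + 1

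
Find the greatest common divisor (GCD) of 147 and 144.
3

Using the Euclidean algorithm:
147 = 1 × 144 + 3
144 = 48 × 3 + 0

GCD(147, 144) = 3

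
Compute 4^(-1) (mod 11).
4^(-1) ≡ 3 (mod 11). Verification: 4 × 3 = 12 ≡ 1 (mod 11)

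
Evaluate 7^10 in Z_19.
10 = 8 + 2 (binary 1010). Repeated squaring mod 19: 7^1 ≡ 7; 7^2 ≡ 7² = 49 ≡ 11; 7^4 ≡ 11² = 121 ≡ 7; 7^8 ≡ 7² = 49 ≡ 11. Multiply: 7^10 = 7^8 × 7^2 ≡ 11 × 11 (mod 19): 11 × 11 = 121 ≡ 7. So 7^10 ≡ 7 (mod 19).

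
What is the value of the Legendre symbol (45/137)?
(45/137) = 45^{68} mod 137 = -1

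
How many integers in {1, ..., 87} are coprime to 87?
56

Prime factorization: 87 = 3 × 29
Using the formula φ(n) = n × Π(1 - 1/p) for each prime factor p:
φ(87) = 87 × (1 - 1/3) × (1 - 1/29)
φ(87) = 56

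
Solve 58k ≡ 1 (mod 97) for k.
58^(-1) ≡ 92 (mod 97). Verification: 58 × 92 = 5336 ≡ 1 (mod 97)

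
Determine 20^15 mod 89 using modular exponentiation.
Using repeated squaring. 15 = 8 + 4 + 2 + 1 (binary 1111). Repeated squaring mod 89: 20^1 ≡ 20; 20^2 ≡ 20² = 400 ≡ 44; 20^4 ≡ 44² = 1936 ≡ 67; 20^8 ≡ 67² = 4489 ≡ 39. Multiply: 20^15 = 20^8 × 20^4 × 20^2 × 20^1 ≡ 39 × 67 × 44 × 20 (mod 89): 39 × 67 = 2613 ≡ 32; 32 × 44 = 1408 ≡ 73; 73 × 20 = 1460 ≡ 36. So 20^15 ≡ 36 (mod 89).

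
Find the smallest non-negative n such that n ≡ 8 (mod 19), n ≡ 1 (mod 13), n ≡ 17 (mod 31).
2497

Using the Chinese Remainder Theorem:
M = product of moduli = 7657
For equation 1: M_1 = 403, 403 ≡ 4 (mod 19), inverse of 403 mod 19 is 5 (check: 4 × 5 = 20 ≡ 1 (mod 19))
For equation 2: M_2 = 589, 589 ≡ 4 (mod 13), inverse of 589 mod 13 is 10 (check: 4 × 10 = 40 ≡ 1 (mod 13))
For equation 3: M_3 = 247, 247 ≡ 30 (mod 31), inverse of 247 mod 31 is 30 (check: 30 × 30 = 900 ≡ 1 (mod 31))
Combine: n ≡ Σ r_i×M_i×(M_i⁻¹ mod m_i) = 8×403×5 + 1×589×10 + 17×247×30 = 16120 + 5890 + 125970 = 147980
147980 mod 7657 = 2497
n ≡ 2497 (mod 7657)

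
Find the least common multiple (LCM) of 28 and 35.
140

First find GCD(28, 35) using the Euclidean algorithm:
28 = 0 × 35 + 28
35 = 1 × 28 + 7
28 = 4 × 7 + 0
GCD(28, 35) = 7

LCM formula: LCM(a, b) = (a × b) / GCD(a, b)
LCM(28, 35) = (28 × 35) / 7
LCM(28, 35) = 980 / 7
LCM(28, 35) = 140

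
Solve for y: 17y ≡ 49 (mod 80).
17

Since gcd(17, 80) = 1 divides 49, a solution exists.
Multiply both sides by the inverse of 17 mod 80:
  17^(-1) mod 80 = 33
  x ≡ 33 × 49 ≡ 1617 ≡ 17 (mod 80)
Verification: 17 × 17 = 289 = 3 × 80 + 49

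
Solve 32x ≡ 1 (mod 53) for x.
5

Using Extended Euclidean Algorithm:
gcd(32, 53) = 1
Bezout coefficients: 32 × 5 + 53 × -3 = 1
So 32 × 5 ≡ 1 (mod 53)
The inverse is 5 mod 53 = 5
Verification: 32 × 5 = 160 = 3 × 53 + 1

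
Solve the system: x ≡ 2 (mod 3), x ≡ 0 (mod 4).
M = 3 × 4 = 12. M₁ = 4, y₁ ≡ 1 (mod 3). M₂ = 3, y₂ ≡ 3 (mod 4). x = 2×4×1 + 0×3×3 ≡ 8 (mod 12)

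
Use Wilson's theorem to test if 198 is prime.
(197)! mod 198 = 0. Since 0 ≢ -1 (mod 198), 198 is not prime.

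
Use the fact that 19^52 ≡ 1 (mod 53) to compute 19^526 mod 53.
By Fermat: 19^{52} ≡ 1 (mod 53). 526 ≡ 6 (mod 52). So 19^{526} ≡ 19^{6} ≡ 7 (mod 53)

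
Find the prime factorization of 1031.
1031

Divide by primes starting from smallest:
1031 ÷ 1031 = 1

1031 = 1031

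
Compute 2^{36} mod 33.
31

Using successive squaring:
Binary expansion of 36: 100100
Powers of 2 mod 33 (each is the square of the previous):
  2^1 ≡ 2 (mod 33)
  2^2 ≡ 2² = 4 ≡ 4 (mod 33)
  2^4 ≡ 4² = 16 ≡ 16 (mod 33)
  2^8 ≡ 16² = 256 ≡ 25 (mod 33)
  2^16 ≡ 25² = 625 ≡ 31 (mod 33)
  2^32 ≡ 31² = 961 ≡ 4 (mod 33)
36 = 32 + 4, so 2^36 = 2^32 × 2^4 ≡ 4 × 16 (mod 33)
Multiplying step by step:
  4 × 16 = 64 ≡ 31 (mod 33)
Result: 2^36 ≡ 31 (mod 33)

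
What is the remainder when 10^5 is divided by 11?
5 = 4 + 1 (binary 101). Repeated squaring mod 11: 10^1 ≡ 10; 10^2 ≡ 10² = 100 ≡ 1; 10^4 ≡ 1² = 1 ≡ 1. Multiply: 10^5 = 10^4 × 10^1 ≡ 1 × 10 (mod 11): 1 × 10 = 10 ≡ 10. So 10^5 ≡ 10 (mod 11).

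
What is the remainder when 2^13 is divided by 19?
Using repeated squaring. 13 = 8 + 4 + 1 (binary 1101). Repeated squaring mod 19: 2^1 ≡ 2; 2^2 ≡ 2² = 4 ≡ 4; 2^4 ≡ 4² = 16 ≡ 16; 2^8 ≡ 16² = 256 ≡ 9. Multiply: 2^13 = 2^8 × 2^4 × 2^1 ≡ 9 × 16 × 2 (mod 19): 9 × 16 = 144 ≡ 11; 11 × 2 = 22 ≡ 3. So 2^13 ≡ 3 (mod 19).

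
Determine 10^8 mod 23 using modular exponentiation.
8 = 8 (binary 1000). Repeated squaring mod 23: 10^1 ≡ 10; 10^2 ≡ 10² = 100 ≡ 8; 10^4 ≡ 8² = 64 ≡ 18; 10^8 ≡ 18² = 324 ≡ 2. So 10^8 ≡ 2 (mod 23).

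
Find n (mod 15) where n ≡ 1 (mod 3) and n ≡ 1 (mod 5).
M = 3 × 5 = 15. M₁ = 5, y₁ ≡ 2 (mod 3). M₂ = 3, y₂ ≡ 2 (mod 5). n = 1×5×2 + 1×3×2 ≡ 1 (mod 15)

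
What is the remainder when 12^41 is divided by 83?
Using repeated squaring. 41 = 32 + 8 + 1 (binary 101001). Repeated squaring mod 83: 12^1 ≡ 12; 12^2 ≡ 12² = 144 ≡ 61; 12^4 ≡ 61² = 3721 ≡ 69; 12^8 ≡ 69² = 4761 ≡ 30; 12^16 ≡ 30² = 900 ≡ 70; 12^32 ≡ 70² = 4900 ≡ 3. Multiply: 12^41 = 12^32 × 12^8 × 12^1 ≡ 3 × 30 × 12 (mod 83): 3 × 30 = 90 ≡ 7; 7 × 12 = 84 ≡ 1. So 12^41 ≡ 1 (mod 83).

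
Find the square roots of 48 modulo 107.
The square roots of 48 mod 107 are 35 and 72. Verify: 35² = 1225 ≡ 48 (mod 107)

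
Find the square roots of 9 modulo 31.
The square roots of 9 mod 31 are 28 and 3. Verify: 28² = 784 ≡ 9 (mod 31)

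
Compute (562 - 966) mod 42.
16

(562 - 966) = -404
-404 mod 42 = 16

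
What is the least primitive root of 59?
2

A primitive root g modulo p has order p-1 = 58
Prime divisors of 58: [2, 29]
g is a primitive root iff g^(58/q) ≢ 1 (mod 59) for each prime divisor q
Testing small values:
  g = 2: 2^29 ≡ 58, 2^2 ≡ 4 (mod 59) → none is 1, primitive root!
The smallest primitive root is 2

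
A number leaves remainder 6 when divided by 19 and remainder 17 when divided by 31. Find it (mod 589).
M = 19 × 31 = 589. M₁ = 31, y₁ ≡ 8 (mod 19). M₂ = 19, y₂ ≡ 18 (mod 31). n = 6×31×8 + 17×19×18 ≡ 234 (mod 589)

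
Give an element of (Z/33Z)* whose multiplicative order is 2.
10 has order 2 mod 33 since 10^{2} ≡ 1 (mod 33) and no smaller power works.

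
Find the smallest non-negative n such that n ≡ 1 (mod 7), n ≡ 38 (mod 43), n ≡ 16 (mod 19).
1156

Using the Chinese Remainder Theorem:
M = product of moduli = 5719
For equation 1: M_1 = 817, 817 ≡ 5 (mod 7), inverse of 817 mod 7 is 3 (check: 5 × 3 = 15 ≡ 1 (mod 7))
For equation 2: M_2 = 133, 133 ≡ 4 (mod 43), inverse of 133 mod 43 is 11 (check: 4 × 11 = 44 ≡ 1 (mod 43))
For equation 3: M_3 = 301, 301 ≡ 16 (mod 19), inverse of 301 mod 19 is 6 (check: 16 × 6 = 96 ≡ 1 (mod 19))
Combine: n ≡ Σ r_i×M_i×(M_i⁻¹ mod m_i) = 1×817×3 + 38×133×11 + 16×301×6 = 2451 + 55594 + 28896 = 86941
86941 mod 5719 = 1156
n ≡ 1156 (mod 5719)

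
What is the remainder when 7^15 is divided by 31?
Using repeated squaring. 15 = 8 + 4 + 2 + 1 (binary 1111). Repeated squaring mod 31: 7^1 ≡ 7; 7^2 ≡ 7² = 49 ≡ 18; 7^4 ≡ 18² = 324 ≡ 14; 7^8 ≡ 14² = 196 ≡ 10. Multiply: 7^15 = 7^8 × 7^4 × 7^2 × 7^1 ≡ 10 × 14 × 18 × 7 (mod 31): 10 × 14 = 140 ≡ 16; 16 × 18 = 288 ≡ 9; 9 × 7 = 63 ≡ 1. So 7^15 ≡ 1 (mod 31).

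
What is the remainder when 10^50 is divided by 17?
Using Fermat: 10^{16} ≡ 1 (mod 17). 50 ≡ 2 (mod 16). So 10^{50} ≡ 10^{2} ≡ 15 (mod 17)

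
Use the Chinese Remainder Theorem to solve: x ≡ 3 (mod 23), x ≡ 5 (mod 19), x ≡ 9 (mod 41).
7225

Using the Chinese Remainder Theorem:
M = product of moduli = 17917
For equation 1: M_1 = 779, 779 ≡ 20 (mod 23), inverse of 779 mod 23 is 15 (check: 20 × 15 = 300 ≡ 1 (mod 23))
For equation 2: M_2 = 943, 943 ≡ 12 (mod 19), inverse of 943 mod 19 is 8 (check: 12 × 8 = 96 ≡ 1 (mod 19))
For equation 3: M_3 = 437, 437 ≡ 27 (mod 41), inverse of 437 mod 41 is 38 (check: 27 × 38 = 1026 ≡ 1 (mod 41))
Combine: x ≡ Σ r_i×M_i×(M_i⁻¹ mod m_i) = 3×779×15 + 5×943×8 + 9×437×38 = 35055 + 37720 + 149454 = 222229
222229 mod 17917 = 7225
x ≡ 7225 (mod 17917)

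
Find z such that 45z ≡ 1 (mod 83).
45^(-1) ≡ 24 (mod 83). Verification: 45 × 24 = 1080 ≡ 1 (mod 83)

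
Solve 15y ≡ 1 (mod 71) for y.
19

Using Extended Euclidean Algorithm:
gcd(15, 71) = 1
Bezout coefficients: 15 × 19 + 71 × -4 = 1
So 15 × 19 ≡ 1 (mod 71)
The inverse is 19 mod 71 = 19
Verification: 15 × 19 = 285 = 4 × 71 + 1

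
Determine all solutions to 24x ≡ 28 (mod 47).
9

Since gcd(24, 47) = 1 divides 28, a solution exists.
Multiply both sides by the inverse of 24 mod 47:
  24^(-1) mod 47 = 2
  x ≡ 2 × 28 ≡ 56 ≡ 9 (mod 47)
Verification: 24 × 9 = 216 = 4 × 47 + 28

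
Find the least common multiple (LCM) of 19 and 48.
912

First find GCD(19, 48) using the Euclidean algorithm:
19 = 0 × 48 + 19
48 = 2 × 19 + 10
19 = 1 × 10 + 9
10 = 1 × 9 + 1
9 = 9 × 1 + 0
GCD(19, 48) = 1

LCM formula: LCM(a, b) = (a × b) / GCD(a, b)
LCM(19, 48) = (19 × 48) / 1
LCM(19, 48) = 912 / 1
LCM(19, 48) = 912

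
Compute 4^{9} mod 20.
4

Using successive squaring:
Binary expansion of 9: 1001
Powers of 4 mod 20 (each is the square of the previous):
  4^1 ≡ 4 (mod 20)
  4^2 ≡ 4² = 16 ≡ 16 (mod 20)
  4^4 ≡ 16² = 256 ≡ 16 (mod 20)
  4^8 ≡ 16² = 256 ≡ 16 (mod 20)
9 = 8 + 1, so 4^9 = 4^8 × 4^1 ≡ 16 × 4 (mod 20)
Multiplying step by step:
  16 × 4 = 64 ≡ 4 (mod 20)
Result: 4^9 ≡ 4 (mod 20)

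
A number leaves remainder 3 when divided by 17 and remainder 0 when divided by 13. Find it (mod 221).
M = 17 × 13 = 221. M₁ = 13, y₁ ≡ 4 (mod 17). M₂ = 17, y₂ ≡ 10 (mod 13). t = 3×13×4 + 0×17×10 ≡ 156 (mod 221)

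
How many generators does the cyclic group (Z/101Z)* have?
40

The number of primitive roots modulo p is φ(p-1) = φ(100)
φ(100) = 40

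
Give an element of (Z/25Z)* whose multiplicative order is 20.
2 has order 20 mod 25 since 2^{20} ≡ 1 (mod 25) and no smaller power works.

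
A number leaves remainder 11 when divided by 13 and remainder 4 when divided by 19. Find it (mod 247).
M = 13 × 19 = 247. M₁ = 19, y₁ ≡ 11 (mod 13). M₂ = 13, y₂ ≡ 3 (mod 19). z = 11×19×11 + 4×13×3 ≡ 232 (mod 247)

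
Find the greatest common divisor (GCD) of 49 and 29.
1

Using the Euclidean algorithm:
49 = 1 × 29 + 20
29 = 1 × 20 + 9
20 = 2 × 9 + 2
9 = 4 × 2 + 1
2 = 2 × 1 + 0

GCD(49, 29) = 1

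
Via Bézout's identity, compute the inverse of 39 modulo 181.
Extended GCD: 39(65) + 181(-14) = 1. So 39^(-1) ≡ 65 ≡ 65 (mod 181). Verify: 39 × 65 = 2535 ≡ 1 (mod 181)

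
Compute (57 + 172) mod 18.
13

(57 + 172) = 229
229 mod 18 = 13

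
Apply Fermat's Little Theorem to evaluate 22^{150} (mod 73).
27

By Fermat's Little Theorem, a^(p-1) ≡ 1 (mod p) for prime p and gcd(a, p) = 1
Here p = 73, so 22^72 ≡ 1 (mod 73)
We can reduce the exponent: 150 mod 72 = 6
So 22^150 ≡ 22^6 (mod 73)
Computing: 22^6 mod 73 = 27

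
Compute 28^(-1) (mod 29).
28^(-1) ≡ 28 (mod 29). Verification: 28 × 28 = 784 ≡ 1 (mod 29)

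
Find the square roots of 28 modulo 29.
The square roots of 28 mod 29 are 12 and 17. Verify: 12² = 144 ≡ 28 (mod 29)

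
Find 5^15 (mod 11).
Using Fermat: 5^{10} ≡ 1 (mod 11). 15 ≡ 5 (mod 10). So 5^{15} ≡ 5^{5} ≡ 1 (mod 11)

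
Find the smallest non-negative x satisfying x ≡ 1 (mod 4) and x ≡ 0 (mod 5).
M = 4 × 5 = 20. M₁ = 5, y₁ ≡ 1 (mod 4). M₂ = 4, y₂ ≡ 4 (mod 5). x = 1×5×1 + 0×4×4 ≡ 5 (mod 20)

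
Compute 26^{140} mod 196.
116

Using successive squaring:
Binary expansion of 140: 10001100
Powers of 26 mod 196 (each is the square of the previous):
  26^1 ≡ 26 (mod 196)
  26^2 ≡ 26² = 676 ≡ 88 (mod 196)
  26^4 ≡ 88² = 7744 ≡ 100 (mod 196)
  26^8 ≡ 100² = 10000 ≡ 4 (mod 196)
  26^16 ≡ 4² = 16 ≡ 16 (mod 196)
  26^32 ≡ 16² = 256 ≡ 60 (mod 196)
  26^64 ≡ 60² = 3600 ≡ 72 (mod 196)
  26^128 ≡ 72² = 5184 ≡ 88 (mod 196)
140 = 128 + 8 + 4, so 26^140 = 26^128 × 26^8 × 26^4 ≡ 88 × 4 × 100 (mod 196)
Multiplying step by step:
  88 × 4 = 352 ≡ 156 (mod 196)
  156 × 100 = 15600 ≡ 116 (mod 196)
Result: 26^140 ≡ 116 (mod 196)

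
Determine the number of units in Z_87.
56

Prime factorization: 87 = 3 × 29
Using the formula φ(n) = n × Π(1 - 1/p) for each prime factor p:
φ(87) = 87 × (1 - 1/3) × (1 - 1/29)
φ(87) = 56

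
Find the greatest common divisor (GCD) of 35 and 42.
7

Using the Euclidean algorithm:
35 = 0 × 42 + 35
42 = 1 × 35 + 7
35 = 5 × 7 + 0

GCD(35, 42) = 7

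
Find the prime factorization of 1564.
2^2 × 17 × 23

Divide by primes starting from smallest:
1564 ÷ 2 = 782
782 ÷ 2 = 391
391 ÷ 17 = 23
23 ÷ 23 = 1

1564 = 2^2 × 17 × 23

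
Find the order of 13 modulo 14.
Powers of 13 mod 14: 13^1≡13, 13^2≡1. Order = 2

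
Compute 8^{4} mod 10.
6

Using successive squaring:
Binary expansion of 4: 100
Powers of 8 mod 10 (each is the square of the previous):
  8^1 ≡ 8 (mod 10)
  8^2 ≡ 8² = 64 ≡ 4 (mod 10)
  8^4 ≡ 4² = 16 ≡ 6 (mod 10)
4 is a power of 2, so 8^4 is the last square: ≡ 6 (mod 10)
Result: 8^4 ≡ 6 (mod 10)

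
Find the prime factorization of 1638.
2 × 3^2 × 7 × 13

Divide by primes starting from smallest:
1638 ÷ 2 = 819
819 ÷ 3 = 273
273 ÷ 3 = 91
91 ÷ 7 = 13
13 ÷ 13 = 1

1638 = 2 × 3^2 × 7 × 13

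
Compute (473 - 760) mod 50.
13

(473 - 760) = -287
-287 mod 50 = 13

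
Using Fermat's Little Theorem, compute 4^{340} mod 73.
32

By Fermat's Little Theorem, a^(p-1) ≡ 1 (mod p) for prime p and gcd(a, p) = 1
Here p = 73, so 4^72 ≡ 1 (mod 73)
We can reduce the exponent: 340 mod 72 = 52
So 4^340 ≡ 4^52 (mod 73)
Computing: 4^52 mod 73 = 32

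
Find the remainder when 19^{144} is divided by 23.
By Fermat: 19^{22} ≡ 1 (mod 23). 144 = 6×22 + 12. So 19^{144} ≡ 19^{12} ≡ 4 (mod 23)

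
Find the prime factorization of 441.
3^2 × 7^2

Divide by primes starting from smallest:
441 ÷ 3 = 147
147 ÷ 3 = 49
49 ÷ 7 = 7
7 ÷ 7 = 1

441 = 3^2 × 7^2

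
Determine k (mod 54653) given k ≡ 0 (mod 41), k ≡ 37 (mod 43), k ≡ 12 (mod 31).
35383

Using the Chinese Remainder Theorem:
M = product of moduli = 54653
For equation 1: M_1 = 1333, 1333 ≡ 21 (mod 41), inverse of 1333 mod 41 is 2 (check: 21 × 2 = 42 ≡ 1 (mod 41))
For equation 2: M_2 = 1271, 1271 ≡ 24 (mod 43), inverse of 1271 mod 43 is 9 (check: 24 × 9 = 216 ≡ 1 (mod 43))
For equation 3: M_3 = 1763, 1763 ≡ 27 (mod 31), inverse of 1763 mod 31 is 23 (check: 27 × 23 = 621 ≡ 1 (mod 31))
Combine: k ≡ Σ r_i×M_i×(M_i⁻¹ mod m_i) = 0×1333×2 + 37×1271×9 + 12×1763×23 = 0 + 423243 + 486588 = 909831
909831 mod 54653 = 35383
k ≡ 35383 (mod 54653)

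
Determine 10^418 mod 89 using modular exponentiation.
Using Fermat: 10^{88} ≡ 1 (mod 89). 418 ≡ 66 (mod 88). So 10^{418} ≡ 10^{66} ≡ 88 (mod 89)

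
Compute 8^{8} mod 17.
1

Using successive squaring:
Binary expansion of 8: 1000
Powers of 8 mod 17 (each is the square of the previous):
  8^1 ≡ 8 (mod 17)
  8^2 ≡ 8² = 64 ≡ 13 (mod 17)
  8^4 ≡ 13² = 169 ≡ 16 (mod 17)
  8^8 ≡ 16² = 256 ≡ 1 (mod 17)
8 is a power of 2, so 8^8 is the last square: ≡ 1 (mod 17)
Result: 8^8 ≡ 1 (mod 17)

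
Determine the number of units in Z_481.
432

Prime factorization: 481 = 13 × 37
Using the formula φ(n) = n × Π(1 - 1/p) for each prime factor p:
φ(481) = 481 × (1 - 1/13) × (1 - 1/37)
φ(481) = 432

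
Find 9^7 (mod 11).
7 = 4 + 2 + 1 (binary 111). Repeated squaring mod 11: 9^1 ≡ 9; 9^2 ≡ 9² = 81 ≡ 4; 9^4 ≡ 4² = 16 ≡ 5. Multiply: 9^7 = 9^4 × 9^2 × 9^1 ≡ 5 × 4 × 9 (mod 11): 5 × 4 = 20 ≡ 9; 9 × 9 = 81 ≡ 4. So 9^7 ≡ 4 (mod 11).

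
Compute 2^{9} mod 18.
8

Using successive squaring:
Binary expansion of 9: 1001
Powers of 2 mod 18 (each is the square of the previous):
  2^1 ≡ 2 (mod 18)
  2^2 ≡ 2² = 4 ≡ 4 (mod 18)
  2^4 ≡ 4² = 16 ≡ 16 (mod 18)
  2^8 ≡ 16² = 256 ≡ 4 (mod 18)
9 = 8 + 1, so 2^9 = 2^8 × 2^1 ≡ 4 × 2 (mod 18)
Multiplying step by step:
  4 × 2 = 8 ≡ 8 (mod 18)
Result: 2^9 ≡ 8 (mod 18)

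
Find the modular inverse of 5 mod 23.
5^(-1) ≡ 14 (mod 23). Verification: 5 × 14 = 70 ≡ 1 (mod 23)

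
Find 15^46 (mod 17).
Using Fermat: 15^{16} ≡ 1 (mod 17). 46 ≡ 14 (mod 16). So 15^{46} ≡ 15^{14} ≡ 13 (mod 17)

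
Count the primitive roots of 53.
24

The number of primitive roots modulo p is φ(p-1) = φ(52)
φ(52) = 24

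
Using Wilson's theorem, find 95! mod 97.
(96)! = (95)! × (96) ≡ -1 (mod 97). So (95)! ≡ -1 × (96)^(-1) ≡ (-1)×(-1) = 1 (mod 97)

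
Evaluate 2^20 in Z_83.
Using repeated squaring. 20 = 16 + 4 (binary 10100). Repeated squaring mod 83: 2^1 ≡ 2; 2^2 ≡ 2² = 4 ≡ 4; 2^4 ≡ 4² = 16 ≡ 16; 2^8 ≡ 16² = 256 ≡ 7; 2^16 ≡ 7² = 49 ≡ 49. Multiply: 2^20 = 2^16 × 2^4 ≡ 49 × 16 (mod 83): 49 × 16 = 784 ≡ 37. So 2^20 ≡ 37 (mod 83).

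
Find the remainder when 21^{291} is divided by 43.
By Fermat: 21^{42} ≡ 1 (mod 43). 291 = 6×42 + 39. So 21^{291} ≡ 21^{39} ≡ 35 (mod 43)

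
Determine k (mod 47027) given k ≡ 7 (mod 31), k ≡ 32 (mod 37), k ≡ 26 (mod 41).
2363

Using the Chinese Remainder Theorem:
M = product of moduli = 47027
For equation 1: M_1 = 1517, 1517 ≡ 29 (mod 31), inverse of 1517 mod 31 is 15 (check: 29 × 15 = 435 ≡ 1 (mod 31))
For equation 2: M_2 = 1271, 1271 ≡ 13 (mod 37), inverse of 1271 mod 37 is 20 (check: 13 × 20 = 260 ≡ 1 (mod 37))
For equation 3: M_3 = 1147, 1147 ≡ 40 (mod 41), inverse of 1147 mod 41 is 40 (check: 40 × 40 = 1600 ≡ 1 (mod 41))
Combine: k ≡ Σ r_i×M_i×(M_i⁻¹ mod m_i) = 7×1517×15 + 32×1271×20 + 26×1147×40 = 159285 + 813440 + 1192880 = 2165605
2165605 mod 47027 = 2363
k ≡ 2363 (mod 47027)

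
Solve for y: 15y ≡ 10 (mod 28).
10

Since gcd(15, 28) = 1 divides 10, a solution exists.
Multiply both sides by the inverse of 15 mod 28:
  15^(-1) mod 28 = 15
  x ≡ 15 × 10 ≡ 150 ≡ 10 (mod 28)
Verification: 15 × 10 = 150 = 5 × 28 + 10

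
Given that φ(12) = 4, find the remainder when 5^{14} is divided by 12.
By Euler: 5^{4} ≡ 1 (mod 12) since gcd(5, 12) = 1. 14 = 3×4 + 2. So 5^{14} ≡ 5^{2} ≡ 1 (mod 12)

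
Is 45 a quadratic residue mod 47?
By Euler's criterion: 45^{23} ≡ 46 (mod 47). Since this equals -1 (≡ 46), 45 is not a QR.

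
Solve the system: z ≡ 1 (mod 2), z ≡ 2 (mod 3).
M = 2 × 3 = 6. M₁ = 3, y₁ ≡ 1 (mod 2). M₂ = 2, y₂ ≡ 2 (mod 3). z = 1×3×1 + 2×2×2 ≡ 5 (mod 6)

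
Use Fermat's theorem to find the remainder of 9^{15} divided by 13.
1

By Fermat's Little Theorem, a^(p-1) ≡ 1 (mod p) for prime p and gcd(a, p) = 1
Here p = 13, so 9^12 ≡ 1 (mod 13)
We can reduce the exponent: 15 mod 12 = 3
So 9^15 ≡ 9^3 (mod 13)
Computing: 9^3 mod 13 = 1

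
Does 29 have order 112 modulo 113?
p - 1 = 112 has prime divisors 2, 7. Check 29^(112/q) mod 113 for each: 29^(112/2) = 29^56 ≡ 112, 29^(112/7) = 29^16 ≡ 109 (mod 113). None of these is 1, so 29 has order 112 = φ(113), so it is a primitive root mod 113.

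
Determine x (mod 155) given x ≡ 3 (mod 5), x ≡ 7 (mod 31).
38

Using the Chinese Remainder Theorem:
M = product of moduli = 155
For equation 1: M_1 = 31, 31 ≡ 1 (mod 5), inverse of 31 mod 5 is 1 (check: 1 × 1 = 1 ≡ 1 (mod 5))
For equation 2: M_2 = 5, 5 ≡ 5 (mod 31), inverse of 5 mod 31 is 25 (check: 5 × 25 = 125 ≡ 1 (mod 31))
Combine: x ≡ Σ r_i×M_i×(M_i⁻¹ mod m_i) = 3×31×1 + 7×5×25 = 93 + 875 = 968
968 mod 155 = 38
x ≡ 38 (mod 155)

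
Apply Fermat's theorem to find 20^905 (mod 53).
By Fermat: 20^{52} ≡ 1 (mod 53). 905 ≡ 21 (mod 52). So 20^{905} ≡ 20^{21} ≡ 39 (mod 53)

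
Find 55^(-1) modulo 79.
23

Using Extended Euclidean Algorithm:
gcd(55, 79) = 1
Bezout coefficients: 55 × 23 + 79 × -16 = 1
So 55 × 23 ≡ 1 (mod 79)
The inverse is 23 mod 79 = 23
Verification: 55 × 23 = 1265 = 16 × 79 + 1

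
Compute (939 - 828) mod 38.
35

(939 - 828) = 111
111 mod 38 = 35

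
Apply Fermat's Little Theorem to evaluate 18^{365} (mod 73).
36

By Fermat's Little Theorem, a^(p-1) ≡ 1 (mod p) for prime p and gcd(a, p) = 1
Here p = 73, so 18^72 ≡ 1 (mod 73)
We can reduce the exponent: 365 mod 72 = 5
So 18^365 ≡ 18^5 (mod 73)
Computing: 18^5 mod 73 = 36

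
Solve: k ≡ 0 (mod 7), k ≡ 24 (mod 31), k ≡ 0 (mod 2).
M = 7 × 31 × 2 = 434. M₁ = 62, y₁ ≡ 6 (mod 7). M₂ = 14, y₂ ≡ 20 (mod 31). M₃ = 217, y₃ ≡ 1 (mod 2). k = 0×62×6 + 24×14×20 + 0×217×1 ≡ 210 (mod 434)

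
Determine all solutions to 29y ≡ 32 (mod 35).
18

Since gcd(29, 35) = 1 divides 32, a solution exists.
Multiply both sides by the inverse of 29 mod 35:
  29^(-1) mod 35 = 29
  x ≡ 29 × 32 ≡ 928 ≡ 18 (mod 35)
Verification: 29 × 18 = 522 = 14 × 35 + 32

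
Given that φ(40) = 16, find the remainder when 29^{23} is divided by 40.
By Euler: 29^{16} ≡ 1 (mod 40) since gcd(29, 40) = 1. 23 = 1×16 + 7. So 29^{23} ≡ 29^{7} ≡ 29 (mod 40)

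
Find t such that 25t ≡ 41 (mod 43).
24

Since gcd(25, 43) = 1 divides 41, a solution exists.
Multiply both sides by the inverse of 25 mod 43:
  25^(-1) mod 43 = 31
  x ≡ 31 × 41 ≡ 1271 ≡ 24 (mod 43)
Verification: 25 × 24 = 600 = 13 × 43 + 41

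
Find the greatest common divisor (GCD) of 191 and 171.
1

Using the Euclidean algorithm:
191 = 1 × 171 + 20
171 = 8 × 20 + 11
20 = 1 × 11 + 9
11 = 1 × 9 + 2
9 = 4 × 2 + 1
2 = 2 × 1 + 0

GCD(191, 171) = 1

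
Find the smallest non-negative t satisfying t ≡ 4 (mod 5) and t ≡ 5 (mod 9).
M = 5 × 9 = 45. M₁ = 9, y₁ ≡ 4 (mod 5). M₂ = 5, y₂ ≡ 2 (mod 9). t = 4×9×4 + 5×5×2 ≡ 14 (mod 45)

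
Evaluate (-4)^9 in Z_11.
(-4) ≡ 7 (mod 11). 9 = 8 + 1 (binary 1001). Repeated squaring mod 11: 7^1 ≡ 7; 7^2 ≡ 7² = 49 ≡ 5; 7^4 ≡ 5² = 25 ≡ 3; 7^8 ≡ 3² = 9 ≡ 9. Multiply: (-4)^9 ≡ 7^8 × 7^1 ≡ 9 × 7 (mod 11): 9 × 7 = 63 ≡ 8. So (-4)^9 ≡ 8 (mod 11).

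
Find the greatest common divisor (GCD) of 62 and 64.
2

Using the Euclidean algorithm:
62 = 0 × 64 + 62
64 = 1 × 62 + 2
62 = 31 × 2 + 0

GCD(62, 64) = 2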